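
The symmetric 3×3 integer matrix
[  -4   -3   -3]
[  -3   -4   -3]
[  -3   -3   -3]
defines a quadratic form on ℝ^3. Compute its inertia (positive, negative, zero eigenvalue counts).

step 0: pivot -4 → sign −
step 1: pivot -7/4 → sign −
step 2: pivot -3/7 → sign −
signature = (0, 3, 0)

Answer: (0, 3, 0)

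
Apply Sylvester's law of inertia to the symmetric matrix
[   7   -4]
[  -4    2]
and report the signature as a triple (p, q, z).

step 0: pivot 7 → sign +
step 1: pivot -2/7 → sign −
signature = (1, 1, 0)

Answer: (1, 1, 0)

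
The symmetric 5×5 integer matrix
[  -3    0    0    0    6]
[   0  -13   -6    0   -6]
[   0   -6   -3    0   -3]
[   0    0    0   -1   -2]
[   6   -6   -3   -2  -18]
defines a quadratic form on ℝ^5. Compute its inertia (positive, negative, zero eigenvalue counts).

Answer: (1, 4, 0)

Derivation:
step 0: pivot -3 → sign −
step 1: pivot -13 → sign −
step 2: pivot -3/13 → sign −
step 3: pivot -1 → sign −
step 4: pivot 1 → sign +
signature = (1, 4, 0)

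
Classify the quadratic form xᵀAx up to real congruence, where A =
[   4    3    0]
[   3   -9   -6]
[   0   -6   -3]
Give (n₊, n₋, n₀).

step 0: pivot 4 → sign +
step 1: pivot -45/4 → sign −
step 2: pivot 1/5 → sign +
signature = (2, 1, 0)

Answer: (2, 1, 0)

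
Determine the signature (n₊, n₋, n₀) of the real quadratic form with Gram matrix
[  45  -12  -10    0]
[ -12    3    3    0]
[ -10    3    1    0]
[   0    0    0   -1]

step 0: pivot 45 → sign +
step 1: pivot -1/5 → sign −
step 2: pivot -2/3 → sign −
step 3: pivot -1 → sign −
signature = (1, 3, 0)

Answer: (1, 3, 0)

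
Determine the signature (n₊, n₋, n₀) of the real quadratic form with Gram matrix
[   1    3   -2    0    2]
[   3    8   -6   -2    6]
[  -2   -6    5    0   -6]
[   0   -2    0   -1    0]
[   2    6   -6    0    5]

step 0: pivot 1 → sign +
step 1: pivot -1 → sign −
step 2: pivot 1 → sign +
step 3: pivot 3 → sign +
step 4: pivot -3 → sign −
signature = (3, 2, 0)

Answer: (3, 2, 0)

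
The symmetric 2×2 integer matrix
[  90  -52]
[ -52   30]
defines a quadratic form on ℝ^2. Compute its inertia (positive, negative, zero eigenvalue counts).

Answer: (1, 1, 0)

Derivation:
step 0: pivot 90 → sign +
step 1: pivot -2/45 → sign −
signature = (1, 1, 0)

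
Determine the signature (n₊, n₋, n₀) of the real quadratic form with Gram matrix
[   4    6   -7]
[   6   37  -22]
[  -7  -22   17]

step 0: pivot 4 → sign +
step 1: pivot 28 → sign +
step 2: pivot 3/112 → sign +
signature = (3, 0, 0)

Answer: (3, 0, 0)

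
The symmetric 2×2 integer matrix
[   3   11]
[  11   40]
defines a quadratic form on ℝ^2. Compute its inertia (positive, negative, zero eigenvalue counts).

step 0: pivot 3 → sign +
step 1: pivot -1/3 → sign −
signature = (1, 1, 0)

Answer: (1, 1, 0)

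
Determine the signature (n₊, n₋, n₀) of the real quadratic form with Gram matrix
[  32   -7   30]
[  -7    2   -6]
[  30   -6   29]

step 0: pivot 32 → sign +
step 1: pivot 15/32 → sign +
step 2: pivot 1/5 → sign +
signature = (3, 0, 0)

Answer: (3, 0, 0)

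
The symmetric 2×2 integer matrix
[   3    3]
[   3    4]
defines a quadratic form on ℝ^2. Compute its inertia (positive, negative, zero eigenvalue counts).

Answer: (2, 0, 0)

Derivation:
step 0: pivot 3 → sign +
step 1: pivot 1 → sign +
signature = (2, 0, 0)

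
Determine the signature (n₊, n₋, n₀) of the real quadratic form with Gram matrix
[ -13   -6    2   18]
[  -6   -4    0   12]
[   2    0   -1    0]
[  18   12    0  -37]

Answer: (0, 3, 1)

Derivation:
step 0: pivot -13 → sign −
step 1: pivot -16/13 → sign −
step 2: pivot -1 → sign −
step 3: row/col 3 already zero → sign 0
signature = (0, 3, 1)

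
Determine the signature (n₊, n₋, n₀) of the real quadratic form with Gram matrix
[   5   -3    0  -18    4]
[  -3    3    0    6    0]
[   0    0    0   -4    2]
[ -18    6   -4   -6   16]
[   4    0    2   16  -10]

Answer: (3, 2, 0)

Derivation:
step 0: pivot 5 → sign +
step 1: pivot 6/5 → sign +
step 2: pivot -90 → sign −
step 3: pivot 8/45 → sign +
step 4: pivot -1/2 → sign −
signature = (3, 2, 0)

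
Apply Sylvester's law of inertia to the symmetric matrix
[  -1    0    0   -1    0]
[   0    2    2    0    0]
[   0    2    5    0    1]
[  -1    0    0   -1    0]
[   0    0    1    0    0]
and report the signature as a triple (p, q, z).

step 0: pivot -1 → sign −
step 1: pivot 2 → sign +
step 2: pivot 3 → sign +
step 3: pivot -1/3 → sign −
step 4: row/col 4 already zero → sign 0
signature = (2, 2, 1)

Answer: (2, 2, 1)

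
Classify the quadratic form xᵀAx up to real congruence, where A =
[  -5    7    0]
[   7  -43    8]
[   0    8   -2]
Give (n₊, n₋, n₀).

step 0: pivot -5 → sign −
step 1: pivot -166/5 → sign −
step 2: pivot -6/83 → sign −
signature = (0, 3, 0)

Answer: (0, 3, 0)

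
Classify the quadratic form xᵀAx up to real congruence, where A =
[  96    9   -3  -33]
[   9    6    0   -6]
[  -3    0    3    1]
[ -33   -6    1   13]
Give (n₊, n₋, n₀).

Answer: (4, 0, 0)

Derivation:
step 0: pivot 96 → sign +
step 1: pivot 165/32 → sign +
step 2: pivot 159/55 → sign +
step 3: pivot 2/159 → sign +
signature = (4, 0, 0)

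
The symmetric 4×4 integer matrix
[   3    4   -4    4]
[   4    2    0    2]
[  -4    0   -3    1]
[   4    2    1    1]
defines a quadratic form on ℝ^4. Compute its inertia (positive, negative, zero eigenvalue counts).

Answer: (2, 2, 0)

Derivation:
step 0: pivot 3 → sign +
step 1: pivot -10/3 → sign −
step 2: pivot 1/5 → sign +
step 3: pivot -6 → sign −
signature = (2, 2, 0)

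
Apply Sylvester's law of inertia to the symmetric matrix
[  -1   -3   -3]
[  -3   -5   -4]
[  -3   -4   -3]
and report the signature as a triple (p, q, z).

step 0: pivot -1 → sign −
step 1: pivot 4 → sign +
step 2: pivot -1/4 → sign −
signature = (1, 2, 0)

Answer: (1, 2, 0)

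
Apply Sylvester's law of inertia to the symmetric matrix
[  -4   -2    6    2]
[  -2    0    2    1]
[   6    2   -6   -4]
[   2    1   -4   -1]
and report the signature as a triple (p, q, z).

Answer: (2, 2, 0)

Derivation:
step 0: pivot -4 → sign −
step 1: pivot 1 → sign +
step 2: pivot 2 → sign +
step 3: pivot -1/2 → sign −
signature = (2, 2, 0)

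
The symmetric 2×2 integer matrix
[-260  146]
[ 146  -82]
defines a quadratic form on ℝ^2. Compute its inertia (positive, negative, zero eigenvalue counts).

Answer: (0, 2, 0)

Derivation:
step 0: pivot -260 → sign −
step 1: pivot -1/65 → sign −
signature = (0, 2, 0)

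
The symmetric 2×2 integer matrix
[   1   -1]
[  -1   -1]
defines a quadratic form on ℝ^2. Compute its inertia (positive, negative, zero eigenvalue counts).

Answer: (1, 1, 0)

Derivation:
step 0: pivot 1 → sign +
step 1: pivot -2 → sign −
signature = (1, 1, 0)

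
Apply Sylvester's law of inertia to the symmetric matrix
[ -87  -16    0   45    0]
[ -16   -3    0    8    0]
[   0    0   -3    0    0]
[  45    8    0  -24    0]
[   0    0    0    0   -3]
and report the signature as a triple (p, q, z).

Answer: (1, 4, 0)

Derivation:
step 0: pivot -87 → sign −
step 1: pivot -5/87 → sign −
step 2: pivot -3 → sign −
step 3: pivot 3/5 → sign +
step 4: pivot -3 → sign −
signature = (1, 4, 0)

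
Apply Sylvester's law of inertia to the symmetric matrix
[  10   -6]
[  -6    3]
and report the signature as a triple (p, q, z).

Answer: (1, 1, 0)

Derivation:
step 0: pivot 10 → sign +
step 1: pivot -3/5 → sign −
signature = (1, 1, 0)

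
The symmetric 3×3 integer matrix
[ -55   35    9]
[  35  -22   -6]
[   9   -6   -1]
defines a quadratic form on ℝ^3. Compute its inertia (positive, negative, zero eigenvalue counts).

step 0: pivot -55 → sign −
step 1: pivot 3/11 → sign +
step 2: pivot 1/5 → sign +
signature = (2, 1, 0)

Answer: (2, 1, 0)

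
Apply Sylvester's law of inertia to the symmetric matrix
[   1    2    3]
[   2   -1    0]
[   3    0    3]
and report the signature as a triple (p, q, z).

Answer: (2, 1, 0)

Derivation:
step 0: pivot 1 → sign +
step 1: pivot -5 → sign −
step 2: pivot 6/5 → sign +
signature = (2, 1, 0)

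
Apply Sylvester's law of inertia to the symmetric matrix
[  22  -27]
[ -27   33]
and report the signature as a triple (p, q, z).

step 0: pivot 22 → sign +
step 1: pivot -3/22 → sign −
signature = (1, 1, 0)

Answer: (1, 1, 0)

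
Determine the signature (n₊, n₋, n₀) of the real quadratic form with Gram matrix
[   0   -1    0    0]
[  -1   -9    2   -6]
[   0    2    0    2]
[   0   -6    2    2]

step 0: pivot -9 → sign −
step 1: pivot 1/9 → sign +
step 2: pivot 2 → sign +
step 3: pivot -2 → sign −
signature = (2, 2, 0)

Answer: (2, 2, 0)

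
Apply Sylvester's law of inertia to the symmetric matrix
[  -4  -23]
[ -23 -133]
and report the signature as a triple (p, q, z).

step 0: pivot -4 → sign −
step 1: pivot -3/4 → sign −
signature = (0, 2, 0)

Answer: (0, 2, 0)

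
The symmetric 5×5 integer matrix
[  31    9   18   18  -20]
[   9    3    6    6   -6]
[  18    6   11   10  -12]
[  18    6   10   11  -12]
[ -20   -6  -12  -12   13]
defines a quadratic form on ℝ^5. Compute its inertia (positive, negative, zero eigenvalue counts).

step 0: pivot 31 → sign +
step 1: pivot 12/31 → sign +
step 2: pivot -1 → sign −
step 3: pivot 3 → sign +
step 4: row/col 4 already zero → sign 0
signature = (3, 1, 1)

Answer: (3, 1, 1)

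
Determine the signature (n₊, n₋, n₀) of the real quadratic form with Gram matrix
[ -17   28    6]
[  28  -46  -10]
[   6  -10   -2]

step 0: pivot -17 → sign −
step 1: pivot 2/17 → sign +
step 2: row/col 2 already zero → sign 0
signature = (1, 1, 1)

Answer: (1, 1, 1)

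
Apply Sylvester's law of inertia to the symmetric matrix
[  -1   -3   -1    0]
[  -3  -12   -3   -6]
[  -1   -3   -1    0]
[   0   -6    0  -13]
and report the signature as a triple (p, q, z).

Answer: (0, 3, 1)

Derivation:
step 0: pivot -1 → sign −
step 1: pivot -3 → sign −
step 2: pivot -1 → sign −
step 3: row/col 3 already zero → sign 0
signature = (0, 3, 1)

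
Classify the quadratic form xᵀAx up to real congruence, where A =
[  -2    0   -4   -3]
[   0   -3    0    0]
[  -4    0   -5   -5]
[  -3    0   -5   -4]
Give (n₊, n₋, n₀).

step 0: pivot -2 → sign −
step 1: pivot -3 → sign −
step 2: pivot 3 → sign +
step 3: pivot 1/6 → sign +
signature = (2, 2, 0)

Answer: (2, 2, 0)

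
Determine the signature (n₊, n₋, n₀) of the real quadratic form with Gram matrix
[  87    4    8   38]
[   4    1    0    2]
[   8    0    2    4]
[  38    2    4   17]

Answer: (3, 1, 0)

Derivation:
step 0: pivot 87 → sign +
step 1: pivot 71/87 → sign +
step 2: pivot 78/71 → sign +
step 3: pivot -1/39 → sign −
signature = (3, 1, 0)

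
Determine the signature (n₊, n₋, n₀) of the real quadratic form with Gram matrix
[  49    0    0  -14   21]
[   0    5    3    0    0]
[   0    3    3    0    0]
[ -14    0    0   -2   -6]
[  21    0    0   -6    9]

Answer: (3, 1, 1)

Derivation:
step 0: pivot 49 → sign +
step 1: pivot 5 → sign +
step 2: pivot 6/5 → sign +
step 3: pivot -6 → sign −
step 4: row/col 4 already zero → sign 0
signature = (3, 1, 1)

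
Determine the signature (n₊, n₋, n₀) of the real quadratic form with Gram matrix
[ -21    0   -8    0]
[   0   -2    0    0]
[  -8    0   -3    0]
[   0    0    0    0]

Answer: (1, 2, 1)

Derivation:
step 0: pivot -21 → sign −
step 1: pivot -2 → sign −
step 2: pivot 1/21 → sign +
step 3: row/col 3 already zero → sign 0
signature = (1, 2, 1)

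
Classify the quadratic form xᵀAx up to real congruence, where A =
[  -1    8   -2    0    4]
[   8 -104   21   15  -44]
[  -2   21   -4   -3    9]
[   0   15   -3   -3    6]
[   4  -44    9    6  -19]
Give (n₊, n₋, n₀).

step 0: pivot -1 → sign −
step 1: pivot -40 → sign −
step 2: pivot 5/8 → sign +
step 3: pivot 3/5 → sign +
step 4: pivot -2/5 → sign −
signature = (2, 3, 0)

Answer: (2, 3, 0)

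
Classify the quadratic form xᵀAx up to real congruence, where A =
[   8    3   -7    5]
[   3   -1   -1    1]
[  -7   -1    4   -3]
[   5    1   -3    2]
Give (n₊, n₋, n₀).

step 0: pivot 8 → sign +
step 1: pivot -17/8 → sign −
step 2: pivot -15/17 → sign −
step 3: pivot -1/5 → sign −
signature = (1, 3, 0)

Answer: (1, 3, 0)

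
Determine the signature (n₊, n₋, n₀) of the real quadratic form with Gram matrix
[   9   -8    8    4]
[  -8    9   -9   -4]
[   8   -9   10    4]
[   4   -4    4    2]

Answer: (4, 0, 0)

Derivation:
step 0: pivot 9 → sign +
step 1: pivot 17/9 → sign +
step 2: pivot 1 → sign +
step 3: pivot 2/17 → sign +
signature = (4, 0, 0)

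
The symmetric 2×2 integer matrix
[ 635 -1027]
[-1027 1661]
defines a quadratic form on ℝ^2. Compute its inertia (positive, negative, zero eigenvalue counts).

step 0: pivot 635 → sign +
step 1: pivot 6/635 → sign +
signature = (2, 0, 0)

Answer: (2, 0, 0)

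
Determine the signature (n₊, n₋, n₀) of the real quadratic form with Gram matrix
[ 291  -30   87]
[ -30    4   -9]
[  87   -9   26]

step 0: pivot 291 → sign +
step 1: pivot 88/97 → sign +
step 2: pivot -1/88 → sign −
signature = (2, 1, 0)

Answer: (2, 1, 0)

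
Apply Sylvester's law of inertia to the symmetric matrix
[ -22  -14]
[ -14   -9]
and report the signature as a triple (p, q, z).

Answer: (0, 2, 0)

Derivation:
step 0: pivot -22 → sign −
step 1: pivot -1/11 → sign −
signature = (0, 2, 0)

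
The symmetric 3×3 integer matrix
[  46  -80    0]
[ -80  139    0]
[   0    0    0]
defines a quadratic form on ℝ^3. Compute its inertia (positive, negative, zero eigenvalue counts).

step 0: pivot 46 → sign +
step 1: pivot -3/23 → sign −
step 2: row/col 2 already zero → sign 0
signature = (1, 1, 1)

Answer: (1, 1, 1)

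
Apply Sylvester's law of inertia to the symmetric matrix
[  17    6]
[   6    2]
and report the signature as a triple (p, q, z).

step 0: pivot 17 → sign +
step 1: pivot -2/17 → sign −
signature = (1, 1, 0)

Answer: (1, 1, 0)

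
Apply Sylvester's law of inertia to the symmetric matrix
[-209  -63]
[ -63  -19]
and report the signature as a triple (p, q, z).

step 0: pivot -209 → sign −
step 1: pivot -2/209 → sign −
signature = (0, 2, 0)

Answer: (0, 2, 0)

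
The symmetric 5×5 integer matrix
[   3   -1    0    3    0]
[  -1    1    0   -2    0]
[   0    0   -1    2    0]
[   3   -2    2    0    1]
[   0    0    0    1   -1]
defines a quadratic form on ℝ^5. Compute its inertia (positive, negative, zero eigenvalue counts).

step 0: pivot 3 → sign +
step 1: pivot 2/3 → sign +
step 2: pivot -1 → sign −
step 3: pivot -1/2 → sign −
step 4: pivot 1 → sign +
signature = (3, 2, 0)

Answer: (3, 2, 0)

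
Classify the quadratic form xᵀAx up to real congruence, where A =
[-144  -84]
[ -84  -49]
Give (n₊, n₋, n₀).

Answer: (0, 1, 1)

Derivation:
step 0: pivot -144 → sign −
step 1: row/col 1 already zero → sign 0
signature = (0, 1, 1)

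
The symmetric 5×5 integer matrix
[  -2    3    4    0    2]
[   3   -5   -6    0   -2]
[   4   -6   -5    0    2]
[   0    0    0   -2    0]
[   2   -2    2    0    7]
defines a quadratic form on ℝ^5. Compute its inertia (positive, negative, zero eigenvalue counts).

step 0: pivot -2 → sign −
step 1: pivot -1/2 → sign −
step 2: pivot 3 → sign +
step 3: pivot -2 → sign −
step 4: pivot -1 → sign −
signature = (1, 4, 0)

Answer: (1, 4, 0)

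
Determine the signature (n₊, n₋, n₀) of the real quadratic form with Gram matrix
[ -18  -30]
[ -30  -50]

step 0: pivot -18 → sign −
step 1: row/col 1 already zero → sign 0
signature = (0, 1, 1)

Answer: (0, 1, 1)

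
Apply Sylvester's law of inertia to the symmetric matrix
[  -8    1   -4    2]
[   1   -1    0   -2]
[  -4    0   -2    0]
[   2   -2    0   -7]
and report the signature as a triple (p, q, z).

Answer: (1, 3, 0)

Derivation:
step 0: pivot -8 → sign −
step 1: pivot -7/8 → sign −
step 2: pivot 2/7 → sign +
step 3: pivot -3 → sign −
signature = (1, 3, 0)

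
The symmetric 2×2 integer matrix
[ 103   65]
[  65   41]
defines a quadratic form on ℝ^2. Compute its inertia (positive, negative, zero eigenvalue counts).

step 0: pivot 103 → sign +
step 1: pivot -2/103 → sign −
signature = (1, 1, 0)

Answer: (1, 1, 0)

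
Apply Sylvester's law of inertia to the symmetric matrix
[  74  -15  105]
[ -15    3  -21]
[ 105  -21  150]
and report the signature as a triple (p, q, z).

step 0: pivot 74 → sign +
step 1: pivot -3/74 → sign −
step 2: pivot 3 → sign +
signature = (2, 1, 0)

Answer: (2, 1, 0)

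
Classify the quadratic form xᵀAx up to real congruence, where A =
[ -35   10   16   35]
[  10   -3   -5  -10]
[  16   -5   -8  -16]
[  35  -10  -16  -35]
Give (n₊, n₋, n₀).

step 0: pivot -35 → sign −
step 1: pivot -1/7 → sign −
step 2: pivot 3/5 → sign +
step 3: row/col 3 already zero → sign 0
signature = (1, 2, 1)

Answer: (1, 2, 1)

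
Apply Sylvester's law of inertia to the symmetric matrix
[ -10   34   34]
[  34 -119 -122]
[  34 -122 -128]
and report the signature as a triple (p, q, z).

Answer: (0, 3, 0)

Derivation:
step 0: pivot -10 → sign −
step 1: pivot -17/5 → sign −
step 2: pivot -6/17 → sign −
signature = (0, 3, 0)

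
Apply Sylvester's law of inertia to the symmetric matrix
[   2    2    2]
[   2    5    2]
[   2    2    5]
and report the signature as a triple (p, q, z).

Answer: (3, 0, 0)

Derivation:
step 0: pivot 2 → sign +
step 1: pivot 3 → sign +
step 2: pivot 3 → sign +
signature = (3, 0, 0)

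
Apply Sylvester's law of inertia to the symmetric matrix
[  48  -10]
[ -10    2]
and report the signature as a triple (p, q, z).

Answer: (1, 1, 0)

Derivation:
step 0: pivot 48 → sign +
step 1: pivot -1/12 → sign −
signature = (1, 1, 0)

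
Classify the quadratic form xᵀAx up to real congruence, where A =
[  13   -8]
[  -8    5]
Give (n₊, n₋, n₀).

Answer: (2, 0, 0)

Derivation:
step 0: pivot 13 → sign +
step 1: pivot 1/13 → sign +
signature = (2, 0, 0)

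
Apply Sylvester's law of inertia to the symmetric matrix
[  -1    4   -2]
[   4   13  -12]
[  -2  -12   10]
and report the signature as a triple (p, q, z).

step 0: pivot -1 → sign −
step 1: pivot 29 → sign +
step 2: pivot 6/29 → sign +
signature = (2, 1, 0)

Answer: (2, 1, 0)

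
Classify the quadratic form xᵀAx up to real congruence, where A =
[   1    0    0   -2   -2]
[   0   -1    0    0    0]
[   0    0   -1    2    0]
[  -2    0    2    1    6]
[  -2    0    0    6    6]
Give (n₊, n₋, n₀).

Answer: (2, 3, 0)

Derivation:
step 0: pivot 1 → sign +
step 1: pivot -1 → sign −
step 2: pivot -1 → sign −
step 3: pivot 1 → sign +
step 4: pivot -2 → sign −
signature = (2, 3, 0)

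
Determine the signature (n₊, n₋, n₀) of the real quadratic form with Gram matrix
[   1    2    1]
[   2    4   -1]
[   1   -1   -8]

step 0: pivot 1 → sign +
step 1: pivot -9 → sign −
step 2: pivot 1 → sign +
signature = (2, 1, 0)

Answer: (2, 1, 0)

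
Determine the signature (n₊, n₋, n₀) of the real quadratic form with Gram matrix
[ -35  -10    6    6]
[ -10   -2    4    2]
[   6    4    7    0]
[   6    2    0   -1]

step 0: pivot -35 → sign −
step 1: pivot 6/7 → sign +
step 2: pivot 29/15 → sign +
step 3: pivot -3/29 → sign −
signature = (2, 2, 0)

Answer: (2, 2, 0)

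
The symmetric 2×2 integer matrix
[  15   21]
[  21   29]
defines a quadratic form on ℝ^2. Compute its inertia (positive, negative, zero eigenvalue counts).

step 0: pivot 15 → sign +
step 1: pivot -2/5 → sign −
signature = (1, 1, 0)

Answer: (1, 1, 0)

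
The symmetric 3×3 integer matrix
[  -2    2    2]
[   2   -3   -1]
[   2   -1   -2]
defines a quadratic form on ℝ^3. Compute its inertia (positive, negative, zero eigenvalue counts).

step 0: pivot -2 → sign −
step 1: pivot -1 → sign −
step 2: pivot 1 → sign +
signature = (1, 2, 0)

Answer: (1, 2, 0)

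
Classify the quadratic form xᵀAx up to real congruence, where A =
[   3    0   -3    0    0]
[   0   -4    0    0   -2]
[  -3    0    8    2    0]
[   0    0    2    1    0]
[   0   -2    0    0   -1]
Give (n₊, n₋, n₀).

step 0: pivot 3 → sign +
step 1: pivot -4 → sign −
step 2: pivot 5 → sign +
step 3: pivot 1/5 → sign +
step 4: row/col 4 already zero → sign 0
signature = (3, 1, 1)

Answer: (3, 1, 1)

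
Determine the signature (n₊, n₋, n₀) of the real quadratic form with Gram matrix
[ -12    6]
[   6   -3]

step 0: pivot -12 → sign −
step 1: row/col 1 already zero → sign 0
signature = (0, 1, 1)

Answer: (0, 1, 1)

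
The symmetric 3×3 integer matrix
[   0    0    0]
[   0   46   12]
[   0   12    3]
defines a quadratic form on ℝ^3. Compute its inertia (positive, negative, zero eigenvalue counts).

step 0: pivot 46 → sign +
step 1: pivot -3/23 → sign −
step 2: row/col 2 already zero → sign 0
signature = (1, 1, 1)

Answer: (1, 1, 1)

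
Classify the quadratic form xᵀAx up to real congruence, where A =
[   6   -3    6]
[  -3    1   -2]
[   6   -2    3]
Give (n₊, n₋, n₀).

Answer: (1, 2, 0)

Derivation:
step 0: pivot 6 → sign +
step 1: pivot -1/2 → sign −
step 2: pivot -1 → sign −
signature = (1, 2, 0)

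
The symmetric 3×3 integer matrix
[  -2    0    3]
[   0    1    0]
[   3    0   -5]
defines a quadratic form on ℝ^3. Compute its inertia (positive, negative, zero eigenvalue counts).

Answer: (1, 2, 0)

Derivation:
step 0: pivot -2 → sign −
step 1: pivot 1 → sign +
step 2: pivot -1/2 → sign −
signature = (1, 2, 0)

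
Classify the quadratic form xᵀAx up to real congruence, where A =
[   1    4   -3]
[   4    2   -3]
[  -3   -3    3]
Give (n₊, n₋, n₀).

Answer: (1, 2, 0)

Derivation:
step 0: pivot 1 → sign +
step 1: pivot -14 → sign −
step 2: pivot -3/14 → sign −
signature = (1, 2, 0)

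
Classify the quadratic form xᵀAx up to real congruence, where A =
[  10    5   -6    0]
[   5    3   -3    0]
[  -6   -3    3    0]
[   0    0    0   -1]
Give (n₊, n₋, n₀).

step 0: pivot 10 → sign +
step 1: pivot 1/2 → sign +
step 2: pivot -3/5 → sign −
step 3: pivot -1 → sign −
signature = (2, 2, 0)

Answer: (2, 2, 0)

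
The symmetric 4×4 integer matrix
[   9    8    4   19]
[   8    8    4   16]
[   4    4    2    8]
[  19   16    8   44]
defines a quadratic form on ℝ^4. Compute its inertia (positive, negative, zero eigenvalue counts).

step 0: pivot 9 → sign +
step 1: pivot 8/9 → sign +
step 2: pivot 3 → sign +
step 3: row/col 3 already zero → sign 0
signature = (3, 0, 1)

Answer: (3, 0, 1)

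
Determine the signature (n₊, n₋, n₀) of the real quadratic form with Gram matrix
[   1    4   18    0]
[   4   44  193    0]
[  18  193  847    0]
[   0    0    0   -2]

step 0: pivot 1 → sign +
step 1: pivot 28 → sign +
step 2: pivot 3/28 → sign +
step 3: pivot -2 → sign −
signature = (3, 1, 0)

Answer: (3, 1, 0)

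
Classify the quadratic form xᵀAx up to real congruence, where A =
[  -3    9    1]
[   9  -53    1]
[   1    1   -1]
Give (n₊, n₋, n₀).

step 0: pivot -3 → sign −
step 1: pivot -26 → sign −
step 2: pivot -2/39 → sign −
signature = (0, 3, 0)

Answer: (0, 3, 0)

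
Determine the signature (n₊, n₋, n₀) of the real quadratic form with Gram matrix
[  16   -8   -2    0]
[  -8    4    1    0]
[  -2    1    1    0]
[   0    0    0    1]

step 0: pivot 16 → sign +
step 1: pivot 3/4 → sign +
step 2: pivot 1 → sign +
step 3: row/col 3 already zero → sign 0
signature = (3, 0, 1)

Answer: (3, 0, 1)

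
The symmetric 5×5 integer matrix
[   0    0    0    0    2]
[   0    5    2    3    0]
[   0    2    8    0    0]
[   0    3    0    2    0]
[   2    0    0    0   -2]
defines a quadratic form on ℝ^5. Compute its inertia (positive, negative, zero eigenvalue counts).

Answer: (3, 1, 1)

Derivation:
step 0: pivot 5 → sign +
step 1: pivot 36/5 → sign +
step 2: pivot -2 → sign −
step 3: pivot 2 → sign +
step 4: row/col 4 already zero → sign 0
signature = (3, 1, 1)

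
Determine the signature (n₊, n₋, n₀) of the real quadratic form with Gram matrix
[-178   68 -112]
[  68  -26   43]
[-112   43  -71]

step 0: pivot -178 → sign −
step 1: pivot -2/89 → sign −
step 2: pivot 3/2 → sign +
signature = (1, 2, 0)

Answer: (1, 2, 0)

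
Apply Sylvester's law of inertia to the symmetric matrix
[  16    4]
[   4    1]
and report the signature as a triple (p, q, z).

step 0: pivot 16 → sign +
step 1: row/col 1 already zero → sign 0
signature = (1, 0, 1)

Answer: (1, 0, 1)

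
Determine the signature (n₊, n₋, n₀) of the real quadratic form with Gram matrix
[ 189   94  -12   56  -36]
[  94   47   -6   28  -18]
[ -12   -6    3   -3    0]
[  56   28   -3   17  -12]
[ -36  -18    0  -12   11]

step 0: pivot 189 → sign +
step 1: pivot 47/189 → sign +
step 2: pivot 105/47 → sign +
step 3: pivot 6/35 → sign +
step 4: pivot -1 → sign −
signature = (4, 1, 0)

Answer: (4, 1, 0)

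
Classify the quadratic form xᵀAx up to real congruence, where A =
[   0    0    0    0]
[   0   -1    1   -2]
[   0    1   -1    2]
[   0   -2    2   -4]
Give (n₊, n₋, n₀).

Answer: (0, 1, 3)

Derivation:
step 0: pivot -1 → sign −
step 1: row/col 1 already zero → sign 0
step 2: row/col 2 already zero → sign 0
step 3: row/col 3 already zero → sign 0
signature = (0, 1, 3)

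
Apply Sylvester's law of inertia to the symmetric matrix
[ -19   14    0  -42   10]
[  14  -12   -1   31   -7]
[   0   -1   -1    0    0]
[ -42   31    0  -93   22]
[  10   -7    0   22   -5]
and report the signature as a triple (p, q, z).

step 0: pivot -19 → sign −
step 1: pivot -32/19 → sign −
step 2: pivot -13/32 → sign −
step 3: pivot -2/13 → sign −
step 4: pivot 1/2 → sign +
signature = (1, 4, 0)

Answer: (1, 4, 0)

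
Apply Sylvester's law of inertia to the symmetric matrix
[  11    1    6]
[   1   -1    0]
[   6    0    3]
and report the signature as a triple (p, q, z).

Answer: (1, 1, 1)

Derivation:
step 0: pivot 11 → sign +
step 1: pivot -12/11 → sign −
step 2: row/col 2 already zero → sign 0
signature = (1, 1, 1)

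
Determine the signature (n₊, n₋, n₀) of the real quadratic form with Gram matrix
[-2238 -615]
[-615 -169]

step 0: pivot -2238 → sign −
step 1: pivot 1/746 → sign +
signature = (1, 1, 0)

Answer: (1, 1, 0)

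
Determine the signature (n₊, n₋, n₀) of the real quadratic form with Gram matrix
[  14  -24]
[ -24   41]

step 0: pivot 14 → sign +
step 1: pivot -1/7 → sign −
signature = (1, 1, 0)

Answer: (1, 1, 0)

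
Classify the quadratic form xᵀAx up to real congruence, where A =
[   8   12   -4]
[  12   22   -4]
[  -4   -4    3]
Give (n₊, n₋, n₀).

Answer: (2, 0, 1)

Derivation:
step 0: pivot 8 → sign +
step 1: pivot 4 → sign +
step 2: row/col 2 already zero → sign 0
signature = (2, 0, 1)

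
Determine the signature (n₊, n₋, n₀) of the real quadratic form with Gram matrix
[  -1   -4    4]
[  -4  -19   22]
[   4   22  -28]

Answer: (0, 2, 1)

Derivation:
step 0: pivot -1 → sign −
step 1: pivot -3 → sign −
step 2: row/col 2 already zero → sign 0
signature = (0, 2, 1)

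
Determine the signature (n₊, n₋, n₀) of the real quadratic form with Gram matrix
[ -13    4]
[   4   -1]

step 0: pivot -13 → sign −
step 1: pivot 3/13 → sign +
signature = (1, 1, 0)

Answer: (1, 1, 0)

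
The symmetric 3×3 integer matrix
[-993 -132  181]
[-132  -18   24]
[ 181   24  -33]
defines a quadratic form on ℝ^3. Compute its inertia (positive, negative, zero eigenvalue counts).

Answer: (0, 2, 1)

Derivation:
step 0: pivot -993 → sign −
step 1: pivot -150/331 → sign −
step 2: row/col 2 already zero → sign 0
signature = (0, 2, 1)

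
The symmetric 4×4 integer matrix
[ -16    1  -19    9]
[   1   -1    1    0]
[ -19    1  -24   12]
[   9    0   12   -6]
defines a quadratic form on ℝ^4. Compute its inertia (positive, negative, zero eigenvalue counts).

step 0: pivot -16 → sign −
step 1: pivot -15/16 → sign −
step 2: pivot -7/5 → sign −
step 3: pivot 3/7 → sign +
signature = (1, 3, 0)

Answer: (1, 3, 0)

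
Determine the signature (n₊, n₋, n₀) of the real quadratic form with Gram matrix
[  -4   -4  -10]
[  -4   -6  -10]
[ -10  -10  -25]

step 0: pivot -4 → sign −
step 1: pivot -2 → sign −
step 2: row/col 2 already zero → sign 0
signature = (0, 2, 1)

Answer: (0, 2, 1)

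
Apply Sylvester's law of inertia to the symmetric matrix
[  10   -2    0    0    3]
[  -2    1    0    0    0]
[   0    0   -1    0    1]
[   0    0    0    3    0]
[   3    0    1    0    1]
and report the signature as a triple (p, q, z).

step 0: pivot 10 → sign +
step 1: pivot 3/5 → sign +
step 2: pivot -1 → sign −
step 3: pivot 3 → sign +
step 4: pivot 1/2 → sign +
signature = (4, 1, 0)

Answer: (4, 1, 0)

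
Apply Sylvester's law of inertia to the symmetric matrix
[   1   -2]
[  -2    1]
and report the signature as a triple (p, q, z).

Answer: (1, 1, 0)

Derivation:
step 0: pivot 1 → sign +
step 1: pivot -3 → sign −
signature = (1, 1, 0)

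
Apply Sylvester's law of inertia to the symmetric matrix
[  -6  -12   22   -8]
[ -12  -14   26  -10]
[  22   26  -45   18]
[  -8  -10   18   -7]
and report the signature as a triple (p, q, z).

Answer: (2, 2, 0)

Derivation:
step 0: pivot -6 → sign −
step 1: pivot 10 → sign +
step 2: pivot 49/15 → sign +
step 3: pivot -1/49 → sign −
signature = (2, 2, 0)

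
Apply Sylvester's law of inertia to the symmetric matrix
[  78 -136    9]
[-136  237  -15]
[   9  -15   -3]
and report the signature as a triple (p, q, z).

Answer: (1, 2, 0)

Derivation:
step 0: pivot 78 → sign +
step 1: pivot -5/39 → sign −
step 2: pivot -3/10 → sign −
signature = (1, 2, 0)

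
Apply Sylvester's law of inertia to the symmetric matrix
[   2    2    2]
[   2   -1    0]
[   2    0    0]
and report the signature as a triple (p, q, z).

step 0: pivot 2 → sign +
step 1: pivot -3 → sign −
step 2: pivot -2/3 → sign −
signature = (1, 2, 0)

Answer: (1, 2, 0)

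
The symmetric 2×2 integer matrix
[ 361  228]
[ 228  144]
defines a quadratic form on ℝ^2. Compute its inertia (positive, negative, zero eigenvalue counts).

step 0: pivot 361 → sign +
step 1: row/col 1 already zero → sign 0
signature = (1, 0, 1)

Answer: (1, 0, 1)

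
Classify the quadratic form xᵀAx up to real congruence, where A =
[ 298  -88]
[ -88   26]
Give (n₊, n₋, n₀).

Answer: (2, 0, 0)

Derivation:
step 0: pivot 298 → sign +
step 1: pivot 2/149 → sign +
signature = (2, 0, 0)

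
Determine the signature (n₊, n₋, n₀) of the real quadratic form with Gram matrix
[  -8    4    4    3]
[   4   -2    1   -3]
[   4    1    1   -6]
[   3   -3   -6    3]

step 0: pivot -8 → sign −
step 1: pivot 3 → sign +
step 2: pivot -3 → sign −
step 3: pivot 3/8 → sign +
signature = (2, 2, 0)

Answer: (2, 2, 0)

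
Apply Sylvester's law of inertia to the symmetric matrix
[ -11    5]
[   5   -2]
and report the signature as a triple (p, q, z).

Answer: (1, 1, 0)

Derivation:
step 0: pivot -11 → sign −
step 1: pivot 3/11 → sign +
signature = (1, 1, 0)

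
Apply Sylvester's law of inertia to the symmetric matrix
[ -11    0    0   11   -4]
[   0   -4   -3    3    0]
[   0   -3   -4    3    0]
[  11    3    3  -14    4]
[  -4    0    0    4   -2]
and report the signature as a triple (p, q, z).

Answer: (0, 5, 0)

Derivation:
step 0: pivot -11 → sign −
step 1: pivot -4 → sign −
step 2: pivot -7/4 → sign −
step 3: pivot -3/7 → sign −
step 4: pivot -6/11 → sign −
signature = (0, 5, 0)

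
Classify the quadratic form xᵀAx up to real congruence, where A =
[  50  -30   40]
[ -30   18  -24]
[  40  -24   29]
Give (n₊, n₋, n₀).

step 0: pivot 50 → sign +
step 1: pivot -3 → sign −
step 2: row/col 2 already zero → sign 0
signature = (1, 1, 1)

Answer: (1, 1, 1)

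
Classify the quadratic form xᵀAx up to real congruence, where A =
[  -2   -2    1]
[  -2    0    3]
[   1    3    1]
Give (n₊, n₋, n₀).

Answer: (1, 2, 0)

Derivation:
step 0: pivot -2 → sign −
step 1: pivot 2 → sign +
step 2: pivot -1/2 → sign −
signature = (1, 2, 0)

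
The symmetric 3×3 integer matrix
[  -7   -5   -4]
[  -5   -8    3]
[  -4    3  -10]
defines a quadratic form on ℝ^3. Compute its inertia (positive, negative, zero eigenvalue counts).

Answer: (1, 2, 0)

Derivation:
step 0: pivot -7 → sign −
step 1: pivot -31/7 → sign −
step 2: pivot 1/31 → sign +
signature = (1, 2, 0)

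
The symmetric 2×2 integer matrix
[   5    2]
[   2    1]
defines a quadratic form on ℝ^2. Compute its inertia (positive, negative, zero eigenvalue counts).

Answer: (2, 0, 0)

Derivation:
step 0: pivot 5 → sign +
step 1: pivot 1/5 → sign +
signature = (2, 0, 0)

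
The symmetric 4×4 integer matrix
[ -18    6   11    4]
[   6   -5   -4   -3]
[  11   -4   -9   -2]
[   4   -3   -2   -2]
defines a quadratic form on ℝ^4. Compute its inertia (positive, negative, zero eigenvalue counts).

Answer: (0, 4, 0)

Derivation:
step 0: pivot -18 → sign −
step 1: pivot -3 → sign −
step 2: pivot -121/54 → sign −
step 3: pivot -1/121 → sign −
signature = (0, 4, 0)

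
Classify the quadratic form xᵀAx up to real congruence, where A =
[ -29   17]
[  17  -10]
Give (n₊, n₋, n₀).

step 0: pivot -29 → sign −
step 1: pivot -1/29 → sign −
signature = (0, 2, 0)

Answer: (0, 2, 0)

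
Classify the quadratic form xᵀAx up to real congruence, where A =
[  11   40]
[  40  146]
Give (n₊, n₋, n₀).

step 0: pivot 11 → sign +
step 1: pivot 6/11 → sign +
signature = (2, 0, 0)

Answer: (2, 0, 0)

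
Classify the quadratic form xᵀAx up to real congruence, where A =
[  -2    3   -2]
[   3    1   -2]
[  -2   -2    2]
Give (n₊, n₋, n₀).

step 0: pivot -2 → sign −
step 1: pivot 11/2 → sign +
step 2: pivot -6/11 → sign −
signature = (1, 2, 0)

Answer: (1, 2, 0)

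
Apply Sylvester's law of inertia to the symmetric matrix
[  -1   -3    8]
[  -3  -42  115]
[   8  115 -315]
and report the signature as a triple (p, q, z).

step 0: pivot -1 → sign −
step 1: pivot -33 → sign −
step 2: pivot -2/33 → sign −
signature = (0, 3, 0)

Answer: (0, 3, 0)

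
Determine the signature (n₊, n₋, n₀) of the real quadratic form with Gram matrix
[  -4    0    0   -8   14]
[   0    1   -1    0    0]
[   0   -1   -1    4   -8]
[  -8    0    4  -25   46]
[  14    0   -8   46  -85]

step 0: pivot -4 → sign −
step 1: pivot 1 → sign +
step 2: pivot -2 → sign −
step 3: pivot -1 → sign −
step 4: row/col 4 already zero → sign 0
signature = (1, 3, 1)

Answer: (1, 3, 1)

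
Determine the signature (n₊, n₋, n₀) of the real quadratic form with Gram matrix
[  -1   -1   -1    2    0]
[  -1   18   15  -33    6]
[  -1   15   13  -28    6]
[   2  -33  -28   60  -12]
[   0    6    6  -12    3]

step 0: pivot -1 → sign −
step 1: pivot 19 → sign +
step 2: pivot 10/19 → sign +
step 3: pivot -1 → sign −
step 4: pivot -3/5 → sign −
signature = (2, 3, 0)

Answer: (2, 3, 0)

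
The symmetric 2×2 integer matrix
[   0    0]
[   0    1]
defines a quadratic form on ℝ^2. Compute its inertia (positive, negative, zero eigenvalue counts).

Answer: (1, 0, 1)

Derivation:
step 0: pivot 1 → sign +
step 1: row/col 1 already zero → sign 0
signature = (1, 0, 1)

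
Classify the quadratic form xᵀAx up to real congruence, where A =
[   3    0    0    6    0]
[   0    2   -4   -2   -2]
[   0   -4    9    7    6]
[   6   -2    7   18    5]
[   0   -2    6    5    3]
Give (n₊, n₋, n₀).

Answer: (3, 2, 0)

Derivation:
step 0: pivot 3 → sign +
step 1: pivot 2 → sign +
step 2: pivot 1 → sign +
step 3: pivot -5 → sign −
step 4: pivot -6/5 → sign −
signature = (3, 2, 0)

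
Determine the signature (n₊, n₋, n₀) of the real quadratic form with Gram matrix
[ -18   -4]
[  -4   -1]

Answer: (0, 2, 0)

Derivation:
step 0: pivot -18 → sign −
step 1: pivot -1/9 → sign −
signature = (0, 2, 0)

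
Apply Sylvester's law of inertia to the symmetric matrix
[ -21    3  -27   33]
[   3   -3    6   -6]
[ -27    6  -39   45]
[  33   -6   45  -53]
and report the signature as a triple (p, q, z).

step 0: pivot -21 → sign −
step 1: pivot -18/7 → sign −
step 2: pivot -5/2 → sign −
step 3: pivot 2/5 → sign +
signature = (1, 3, 0)

Answer: (1, 3, 0)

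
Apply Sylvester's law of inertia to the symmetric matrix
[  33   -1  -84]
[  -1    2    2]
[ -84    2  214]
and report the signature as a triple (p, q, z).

Answer: (3, 0, 0)

Derivation:
step 0: pivot 33 → sign +
step 1: pivot 65/33 → sign +
step 2: pivot 2/65 → sign +
signature = (3, 0, 0)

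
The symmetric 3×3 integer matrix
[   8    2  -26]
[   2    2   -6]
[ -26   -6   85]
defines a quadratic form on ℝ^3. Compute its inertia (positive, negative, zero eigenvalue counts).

Answer: (3, 0, 0)

Derivation:
step 0: pivot 8 → sign +
step 1: pivot 3/2 → sign +
step 2: pivot 1/3 → sign +
signature = (3, 0, 0)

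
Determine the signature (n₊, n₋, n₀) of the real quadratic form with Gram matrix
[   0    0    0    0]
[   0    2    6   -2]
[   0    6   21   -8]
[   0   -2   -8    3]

Answer: (2, 1, 1)

Derivation:
step 0: pivot 2 → sign +
step 1: pivot 3 → sign +
step 2: pivot -1/3 → sign −
step 3: row/col 3 already zero → sign 0
signature = (2, 1, 1)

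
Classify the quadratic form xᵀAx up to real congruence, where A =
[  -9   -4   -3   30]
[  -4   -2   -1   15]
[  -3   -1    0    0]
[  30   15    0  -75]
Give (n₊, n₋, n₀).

step 0: pivot -9 → sign −
step 1: pivot -2/9 → sign −
step 2: pivot 3/2 → sign +
step 3: row/col 3 already zero → sign 0
signature = (1, 2, 1)

Answer: (1, 2, 1)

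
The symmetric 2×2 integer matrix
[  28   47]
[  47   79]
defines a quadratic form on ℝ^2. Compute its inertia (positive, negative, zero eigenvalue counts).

step 0: pivot 28 → sign +
step 1: pivot 3/28 → sign +
signature = (2, 0, 0)

Answer: (2, 0, 0)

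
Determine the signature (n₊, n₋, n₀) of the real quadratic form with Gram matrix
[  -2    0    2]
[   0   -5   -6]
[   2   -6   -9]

Answer: (1, 2, 0)

Derivation:
step 0: pivot -2 → sign −
step 1: pivot -5 → sign −
step 2: pivot 1/5 → sign +
signature = (1, 2, 0)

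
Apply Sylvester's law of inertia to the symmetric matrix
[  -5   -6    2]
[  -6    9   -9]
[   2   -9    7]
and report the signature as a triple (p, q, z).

step 0: pivot -5 → sign −
step 1: pivot 81/5 → sign +
step 2: pivot -2/9 → sign −
signature = (1, 2, 0)

Answer: (1, 2, 0)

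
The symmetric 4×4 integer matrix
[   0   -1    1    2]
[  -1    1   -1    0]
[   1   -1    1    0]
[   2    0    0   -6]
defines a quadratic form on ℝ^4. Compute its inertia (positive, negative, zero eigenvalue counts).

step 0: pivot 1 → sign +
step 1: pivot -1 → sign −
step 2: pivot -2 → sign −
step 3: row/col 3 already zero → sign 0
signature = (1, 2, 1)

Answer: (1, 2, 1)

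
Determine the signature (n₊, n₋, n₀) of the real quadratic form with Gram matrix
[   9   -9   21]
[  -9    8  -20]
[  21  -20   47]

Answer: (1, 2, 0)

Derivation:
step 0: pivot 9 → sign +
step 1: pivot -1 → sign −
step 2: pivot -1 → sign −
signature = (1, 2, 0)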